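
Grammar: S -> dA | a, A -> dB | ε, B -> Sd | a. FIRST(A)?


Per alternative of A: FIRST(dB) = {d}; FIRST(ε) = {ε}
FIRST(A) = {d, ε}


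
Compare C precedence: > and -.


'-' is additive (level 9); '>' is relational (level 7)
Higher level binds tighter
'-' has higher precedence than '>'


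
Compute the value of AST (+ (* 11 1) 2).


Evaluate inner: (* 11 1) = 11
Evaluate root: (+ 11 2) = 13
Result: 13


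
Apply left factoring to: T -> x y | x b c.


Common prefix: 'x'
Factored: T -> x T', T' -> y | b c


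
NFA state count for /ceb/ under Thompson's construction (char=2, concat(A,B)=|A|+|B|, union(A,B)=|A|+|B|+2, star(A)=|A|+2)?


Syntax tree has 3 char leaf(s), 0 union(s), 0 star(s)
chars contribute 3×2 = 6; each union adds +2; each star adds +2
Total: 6 + 0 + 0 = 6 states


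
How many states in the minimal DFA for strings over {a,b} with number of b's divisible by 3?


Track (count of b) mod 3: states 0..2, accept at 0
Minimal DFA: 3 states


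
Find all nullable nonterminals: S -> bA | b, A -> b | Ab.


A nonterminal is nullable iff some alternative derives ε (directly, or every symbol in it is nullable)
Nullable: {}


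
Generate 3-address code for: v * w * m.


Break into single-operator statements:
t1 = v * w
t2 = t1 * m


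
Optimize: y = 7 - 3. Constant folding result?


7 - 3 = 4 at compile time
Optimized: y = 4


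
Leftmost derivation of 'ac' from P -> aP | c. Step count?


Derivation: P => aP => ac
Steps: 2


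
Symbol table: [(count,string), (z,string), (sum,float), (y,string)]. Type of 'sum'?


Lookup 'sum' → type float


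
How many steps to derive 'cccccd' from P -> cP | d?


Derivation: P => cP => ccP => cccP => ccccP => cccccP => cccccd
Steps: 6


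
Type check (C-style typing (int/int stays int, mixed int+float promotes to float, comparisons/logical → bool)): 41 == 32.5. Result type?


Operand types: int == float
Rule: comparison yields bool
Result type: bool


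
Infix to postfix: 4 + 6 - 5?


Left to right (same or higher precedence on left)
Postfix: 4 6 + 5 -


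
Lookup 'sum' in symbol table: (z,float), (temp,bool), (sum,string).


Lookup 'sum' → type string


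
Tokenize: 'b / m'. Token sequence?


Scan left to right, longest-match per lexeme
Tokens: ID(b), OP(/), ID(m)


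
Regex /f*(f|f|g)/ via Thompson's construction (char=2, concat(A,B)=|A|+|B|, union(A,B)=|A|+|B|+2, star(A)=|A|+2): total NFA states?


Syntax tree has 4 char leaf(s), 2 union(s), 1 star(s)
chars contribute 4×2 = 8; each union adds +2; each star adds +2
Total: 8 + 4 + 2 = 14 states


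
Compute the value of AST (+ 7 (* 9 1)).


Evaluate inner: (* 9 1) = 9
Evaluate root: (+ 7 9) = 16
Result: 16


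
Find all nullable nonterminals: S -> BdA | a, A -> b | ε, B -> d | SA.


A nonterminal is nullable iff some alternative derives ε (directly, or every symbol in it is nullable)
Nullable: {A}


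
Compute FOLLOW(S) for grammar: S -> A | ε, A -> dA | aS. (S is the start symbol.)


$ ∈ FOLLOW(S). For each A -> αBβ: add FIRST(β)\{ε} to FOLLOW(B); if β nullable, add FOLLOW(A).
FOLLOW(S) = {$}


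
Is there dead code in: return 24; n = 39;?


statement follows a return and is unreachable
Dead: 'n = 39'


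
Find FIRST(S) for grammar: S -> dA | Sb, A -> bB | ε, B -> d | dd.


Per alternative of S: FIRST(dA) = {d}; FIRST(Sb) = {d}
FIRST(S) = {d}


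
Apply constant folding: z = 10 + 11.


10 + 11 = 21 at compile time
Optimized: z = 21


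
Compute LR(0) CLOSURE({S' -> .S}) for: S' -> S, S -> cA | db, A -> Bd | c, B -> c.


Start: S' -> .S
For each item with dot before a nonterminal B, add B -> .γ for every B-production
Closure: [S' -> .S, S -> .cA, S -> .db]


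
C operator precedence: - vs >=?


'-' is additive (level 9); '>=' is relational (level 7)
Higher level binds tighter
'-' has higher precedence than '>='


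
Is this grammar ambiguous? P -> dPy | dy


balanced d^n…y^n: each string has a unique parse
Unambiguous


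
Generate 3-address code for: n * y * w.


Break into single-operator statements:
t1 = n * y
t2 = t1 * w


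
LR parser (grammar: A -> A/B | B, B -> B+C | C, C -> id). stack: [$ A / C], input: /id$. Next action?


'C' (not preceded by B+) is the handle for B -> C
Action: reduce (B -> C)


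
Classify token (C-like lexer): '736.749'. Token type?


Pattern: digits with a decimal point
Type: FLOAT_LITERAL


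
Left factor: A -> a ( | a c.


Common prefix: 'a'
Factored: A -> a A', A' -> ( | c


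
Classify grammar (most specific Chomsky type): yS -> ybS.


LHS has context (more than one symbol) and |LHS| ≤ |RHS|
Classification: Type 1 (Context-Sensitive)


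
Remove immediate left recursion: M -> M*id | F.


Left-recursive alternatives: M*id; non-recursive: F
Introduce M': M -> FM', M' -> *idM' | ε


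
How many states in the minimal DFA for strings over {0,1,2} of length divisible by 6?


Track length mod 6: states 0..5, accept at 0
Minimal DFA: 6 states


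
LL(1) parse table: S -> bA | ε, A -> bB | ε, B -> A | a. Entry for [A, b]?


For [A, b]: 'b' ∈ FIRST(bB)
Entry: A -> bB


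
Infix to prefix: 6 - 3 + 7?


left-to-right (same/higher precedence on left): tree is (+ (- 6 3) 7)
Prefix: + - 6 3 7


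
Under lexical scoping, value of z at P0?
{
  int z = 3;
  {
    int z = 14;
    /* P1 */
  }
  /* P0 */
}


z declared in the same block as P0
z = 3


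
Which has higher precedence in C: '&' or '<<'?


'<<' is shift (level 8); '&' is bitwise AND (level 5)
Higher level binds tighter
'<<' has higher precedence than '&'


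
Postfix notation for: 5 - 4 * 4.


* has higher precedence, evaluate 4*4 first
Postfix: 5 4 4 * -


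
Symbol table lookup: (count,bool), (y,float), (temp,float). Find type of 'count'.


Lookup 'count' → type bool


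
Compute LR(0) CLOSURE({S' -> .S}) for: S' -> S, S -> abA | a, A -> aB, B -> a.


Start: S' -> .S
For each item with dot before a nonterminal B, add B -> .γ for every B-production
Closure: [S' -> .S, S -> .abA, S -> .a]


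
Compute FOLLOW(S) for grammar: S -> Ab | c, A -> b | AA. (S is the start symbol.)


$ ∈ FOLLOW(S). For each A -> αBβ: add FIRST(β)\{ε} to FOLLOW(B); if β nullable, add FOLLOW(A).
FOLLOW(S) = {$}


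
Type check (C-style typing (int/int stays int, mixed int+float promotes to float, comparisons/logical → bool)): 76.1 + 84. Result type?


Operand types: float + int
Rule: mixed int/float promotes to float; int/int stays int
Result type: float


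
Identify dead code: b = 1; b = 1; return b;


first assignment to b is overwritten before any read
Dead: 'b = 1'


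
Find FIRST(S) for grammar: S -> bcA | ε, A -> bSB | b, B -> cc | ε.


Per alternative of S: FIRST(bcA) = {b}; FIRST(ε) = {ε}
FIRST(S) = {b, ε}


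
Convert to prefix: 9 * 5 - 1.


left-to-right (same/higher precedence on left): tree is (- (* 9 5) 1)
Prefix: - * 9 5 1


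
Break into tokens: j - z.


Scan left to right, longest-match per lexeme
Tokens: ID(j), OP(-), ID(z)


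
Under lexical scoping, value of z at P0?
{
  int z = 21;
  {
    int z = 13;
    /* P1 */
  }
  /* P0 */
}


z declared in the same block as P0
z = 21


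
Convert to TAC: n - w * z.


Break into single-operator statements:
t1 = w * z
t2 = n - t1


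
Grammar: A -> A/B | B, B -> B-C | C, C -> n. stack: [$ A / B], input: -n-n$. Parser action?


'-' can extend B; shift to build B -> B-C
Action: shift


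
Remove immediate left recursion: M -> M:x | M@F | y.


Left-recursive alternatives: M:x, M@F; non-recursive: y
Introduce M': M -> yM', M' -> :xM' | @FM' | ε


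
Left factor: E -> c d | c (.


Common prefix: 'c'
Factored: E -> c E', E' -> d | (


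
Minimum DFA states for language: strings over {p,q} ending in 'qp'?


Track the longest suffix of input matching a prefix of 'qp': 3 classes (prefixes of length 0..2)
Minimal DFA: 3 states


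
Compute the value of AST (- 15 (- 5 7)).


Evaluate inner: (- 5 7) = -2
Evaluate root: (- 15 -2) = 17
Result: 17


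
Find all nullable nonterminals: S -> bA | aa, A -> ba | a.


A nonterminal is nullable iff some alternative derives ε (directly, or every symbol in it is nullable)
Nullable: {}


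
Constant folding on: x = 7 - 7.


7 - 7 = 0 at compile time
Optimized: x = 0


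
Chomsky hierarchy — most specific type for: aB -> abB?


LHS has context (more than one symbol) and |LHS| ≤ |RHS|
Classification: Type 1 (Context-Sensitive)


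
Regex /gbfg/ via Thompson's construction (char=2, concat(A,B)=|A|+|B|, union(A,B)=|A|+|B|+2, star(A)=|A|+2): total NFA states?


Syntax tree has 4 char leaf(s), 0 union(s), 0 star(s)
chars contribute 4×2 = 8; each union adds +2; each star adds +2
Total: 8 + 0 + 0 = 8 states


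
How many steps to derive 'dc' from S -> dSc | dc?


Derivation: S => dc
Steps: 1


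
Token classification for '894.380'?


Pattern: digits with a decimal point
Type: FLOAT_LITERAL


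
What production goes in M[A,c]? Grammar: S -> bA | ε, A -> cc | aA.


For [A, c]: 'c' ∈ FIRST(cc)
Entry: A -> cc


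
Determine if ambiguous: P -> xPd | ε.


balanced x^n…d^n: each string has a unique parse
Unambiguous


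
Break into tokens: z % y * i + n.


Scan left to right, longest-match per lexeme
Tokens: ID(z), OP(%), ID(y), OP(*), ID(i), OP(+), ID(n)


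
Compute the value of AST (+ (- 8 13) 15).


Evaluate inner: (- 8 13) = -5
Evaluate root: (+ -5 15) = 10
Result: 10


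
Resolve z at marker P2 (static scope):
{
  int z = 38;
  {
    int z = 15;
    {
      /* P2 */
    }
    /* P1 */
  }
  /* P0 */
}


P2's block does not declare z; resolves to the enclosing declaration at depth 1
z = 15


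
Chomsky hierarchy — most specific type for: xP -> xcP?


LHS has context (more than one symbol) and |LHS| ≤ |RHS|
Classification: Type 1 (Context-Sensitive)


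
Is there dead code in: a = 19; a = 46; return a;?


first assignment to a is overwritten before any read
Dead: 'a = 19'


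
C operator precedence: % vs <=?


'%' is multiplicative (level 10); '<=' is relational (level 7)
Higher level binds tighter
'%' has higher precedence than '<='


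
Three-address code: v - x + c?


Break into single-operator statements:
t1 = v - x
t2 = t1 + c


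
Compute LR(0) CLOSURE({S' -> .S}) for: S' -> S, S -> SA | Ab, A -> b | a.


Start: S' -> .S
For each item with dot before a nonterminal B, add B -> .γ for every B-production
Closure: [S' -> .S, S -> .SA, S -> .Ab, A -> .b, A -> .a]


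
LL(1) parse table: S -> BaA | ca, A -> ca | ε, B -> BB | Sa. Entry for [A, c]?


For [A, c]: 'c' ∈ FIRST(ca)
Entry: A -> ca


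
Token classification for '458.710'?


Pattern: digits with a decimal point
Type: FLOAT_LITERAL


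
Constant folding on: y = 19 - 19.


19 - 19 = 0 at compile time
Optimized: y = 0


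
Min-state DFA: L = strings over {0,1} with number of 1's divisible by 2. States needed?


Track (count of 1) mod 2: states 0..1, accept at 0
Minimal DFA: 2 states


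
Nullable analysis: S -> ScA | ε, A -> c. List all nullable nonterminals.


A nonterminal is nullable iff some alternative derives ε (directly, or every symbol in it is nullable)
Nullable: {S}


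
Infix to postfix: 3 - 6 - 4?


Left to right (same or higher precedence on left)
Postfix: 3 6 - 4 -


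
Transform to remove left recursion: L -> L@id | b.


Left-recursive alternatives: L@id; non-recursive: b
Introduce L': L -> bL', L' -> @idL' | ε


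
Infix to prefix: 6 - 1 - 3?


left-to-right (same/higher precedence on left): tree is (- (- 6 1) 3)
Prefix: - - 6 1 3


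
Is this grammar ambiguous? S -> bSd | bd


balanced b^n…d^n: each string has a unique parse
Unambiguous


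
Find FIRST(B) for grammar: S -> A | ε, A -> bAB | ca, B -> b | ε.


Per alternative of B: FIRST(b) = {b}; FIRST(ε) = {ε}
FIRST(B) = {b, ε}


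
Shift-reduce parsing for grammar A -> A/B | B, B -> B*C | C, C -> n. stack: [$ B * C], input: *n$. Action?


handle 'B*C' on top
Action: reduce (B -> B*C)


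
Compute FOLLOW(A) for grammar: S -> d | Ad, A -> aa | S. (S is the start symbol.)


$ ∈ FOLLOW(S). For each A -> αBβ: add FIRST(β)\{ε} to FOLLOW(B); if β nullable, add FOLLOW(A).
FOLLOW(A) = {d}


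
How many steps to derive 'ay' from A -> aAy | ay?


Derivation: A => ay
Steps: 1


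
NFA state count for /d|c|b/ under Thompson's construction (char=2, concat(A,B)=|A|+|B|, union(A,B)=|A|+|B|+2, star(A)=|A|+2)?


Syntax tree has 3 char leaf(s), 2 union(s), 0 star(s)
chars contribute 3×2 = 6; each union adds +2; each star adds +2
Total: 6 + 4 + 0 = 10 states


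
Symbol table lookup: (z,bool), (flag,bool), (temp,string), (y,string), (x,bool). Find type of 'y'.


Lookup 'y' → type string


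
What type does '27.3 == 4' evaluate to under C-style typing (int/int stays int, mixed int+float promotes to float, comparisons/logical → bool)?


Operand types: float == int
Rule: comparison yields bool
Result type: bool


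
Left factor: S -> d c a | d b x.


Common prefix: 'd'
Factored: S -> d S', S' -> c a | b x


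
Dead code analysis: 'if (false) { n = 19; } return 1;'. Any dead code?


condition is constant false, so the whole block is unreachable
Dead: 'if (false) { n = 19; }'


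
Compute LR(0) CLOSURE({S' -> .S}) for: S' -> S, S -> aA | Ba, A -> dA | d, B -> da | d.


Start: S' -> .S
For each item with dot before a nonterminal B, add B -> .γ for every B-production
Closure: [S' -> .S, S -> .aA, S -> .Ba, B -> .da, B -> .d]


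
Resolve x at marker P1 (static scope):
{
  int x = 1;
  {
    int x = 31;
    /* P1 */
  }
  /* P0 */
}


x declared in the same block as P1
x = 31


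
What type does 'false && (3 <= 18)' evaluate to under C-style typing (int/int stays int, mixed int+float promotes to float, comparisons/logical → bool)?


Operand types: bool && bool
Rule: logical operators take bool operands and yield bool
Result type: bool


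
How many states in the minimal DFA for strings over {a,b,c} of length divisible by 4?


Track length mod 4: states 0..3, accept at 0
Minimal DFA: 4 states


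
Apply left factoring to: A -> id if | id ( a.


Common prefix: 'id'
Factored: A -> id A', A' -> if | ( a


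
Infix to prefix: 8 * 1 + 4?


left-to-right (same/higher precedence on left): tree is (+ (* 8 1) 4)
Prefix: + * 8 1 4


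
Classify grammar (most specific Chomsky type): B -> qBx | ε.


Single nonterminal LHS, but q^n x^n is not regular
Classification: Type 2 (Context-Free)


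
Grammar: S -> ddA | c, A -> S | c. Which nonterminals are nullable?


A nonterminal is nullable iff some alternative derives ε (directly, or every symbol in it is nullable)
Nullable: {}


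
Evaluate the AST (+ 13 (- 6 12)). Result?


Evaluate inner: (- 6 12) = -6
Evaluate root: (+ 13 -6) = 7
Result: 7


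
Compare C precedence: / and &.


'/' is multiplicative (level 10); '&' is bitwise AND (level 5)
Higher level binds tighter
'/' has higher precedence than '&'


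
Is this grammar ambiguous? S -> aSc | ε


balanced a^n…c^n: each string has a unique parse
Unambiguous


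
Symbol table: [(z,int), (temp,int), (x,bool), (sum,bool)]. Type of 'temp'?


Lookup 'temp' → type int


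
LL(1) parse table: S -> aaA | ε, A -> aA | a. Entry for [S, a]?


For [S, a]: 'a' ∈ FIRST(aaA)
Entry: S -> aaA


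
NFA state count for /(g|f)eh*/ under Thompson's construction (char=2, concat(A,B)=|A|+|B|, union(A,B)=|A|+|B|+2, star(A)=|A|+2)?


Syntax tree has 4 char leaf(s), 1 union(s), 1 star(s)
chars contribute 4×2 = 8; each union adds +2; each star adds +2
Total: 8 + 2 + 2 = 12 states


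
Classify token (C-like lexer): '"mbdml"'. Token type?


Pattern: double-quoted sequence
Type: STRING_LITERAL


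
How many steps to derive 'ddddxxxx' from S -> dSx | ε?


Derivation: S => dSx => ddSxx => dddSxxx => ddddSxxxx => ddddxxxx
Steps: 5


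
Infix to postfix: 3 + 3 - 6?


Left to right (same or higher precedence on left)
Postfix: 3 3 + 6 -


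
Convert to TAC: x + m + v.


Break into single-operator statements:
t1 = x + m
t2 = t1 + v


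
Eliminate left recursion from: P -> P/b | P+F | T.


Left-recursive alternatives: P/b, P+F; non-recursive: T
Introduce P': P -> TP', P' -> /bP' | +FP' | ε


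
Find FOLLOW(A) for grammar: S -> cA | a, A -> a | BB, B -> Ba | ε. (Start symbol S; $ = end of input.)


$ ∈ FOLLOW(S). For each A -> αBβ: add FIRST(β)\{ε} to FOLLOW(B); if β nullable, add FOLLOW(A).
FOLLOW(A) = {$}


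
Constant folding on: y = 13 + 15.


13 + 15 = 28 at compile time
Optimized: y = 28


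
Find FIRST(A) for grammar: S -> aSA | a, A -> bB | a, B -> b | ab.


Per alternative of A: FIRST(bB) = {b}; FIRST(a) = {a}
FIRST(A) = {a, b}


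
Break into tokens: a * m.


Scan left to right, longest-match per lexeme
Tokens: ID(a), OP(*), ID(m)


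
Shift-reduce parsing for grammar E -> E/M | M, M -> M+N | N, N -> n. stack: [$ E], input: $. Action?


start symbol E on stack, input exhausted
Action: accept


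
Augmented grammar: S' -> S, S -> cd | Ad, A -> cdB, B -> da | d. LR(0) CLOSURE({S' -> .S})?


Start: S' -> .S
For each item with dot before a nonterminal B, add B -> .γ for every B-production
Closure: [S' -> .S, S -> .cd, S -> .Ad, A -> .cdB]


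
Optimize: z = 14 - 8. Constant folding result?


14 - 8 = 6 at compile time
Optimized: z = 6


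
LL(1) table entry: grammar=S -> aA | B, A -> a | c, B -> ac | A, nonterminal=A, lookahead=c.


For [A, c]: 'c' ∈ FIRST(c)
Entry: A -> c


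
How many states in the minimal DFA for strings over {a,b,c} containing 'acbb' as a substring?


KMP-style automaton: 4 progress states + 1 absorbing accept = 5
Minimal DFA: 5 states


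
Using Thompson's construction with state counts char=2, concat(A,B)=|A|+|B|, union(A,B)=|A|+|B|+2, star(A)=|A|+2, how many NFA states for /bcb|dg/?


Syntax tree has 5 char leaf(s), 1 union(s), 0 star(s)
chars contribute 5×2 = 10; each union adds +2; each star adds +2
Total: 10 + 2 + 0 = 12 states


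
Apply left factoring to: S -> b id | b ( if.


Common prefix: 'b'
Factored: S -> b S', S' -> id | ( if


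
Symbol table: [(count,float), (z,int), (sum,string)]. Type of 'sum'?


Lookup 'sum' → type string


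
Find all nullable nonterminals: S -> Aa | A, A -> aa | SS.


A nonterminal is nullable iff some alternative derives ε (directly, or every symbol in it is nullable)
Nullable: {}


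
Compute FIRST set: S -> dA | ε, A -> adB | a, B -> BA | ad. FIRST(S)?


Per alternative of S: FIRST(dA) = {d}; FIRST(ε) = {ε}
FIRST(S) = {d, ε}


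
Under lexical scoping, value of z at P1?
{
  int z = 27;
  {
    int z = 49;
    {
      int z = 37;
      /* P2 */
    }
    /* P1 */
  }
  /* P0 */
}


z declared in the same block as P1
z = 49


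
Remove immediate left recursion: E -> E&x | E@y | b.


Left-recursive alternatives: E&x, E@y; non-recursive: b
Introduce E': E -> bE', E' -> &xE' | @yE' | ε


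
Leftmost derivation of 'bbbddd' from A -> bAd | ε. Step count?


Derivation: A => bAd => bbAdd => bbbAddd => bbbddd
Steps: 4


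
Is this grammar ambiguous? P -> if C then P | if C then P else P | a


dangling else: 'if C then if C then a else a' parses two ways
Ambiguous


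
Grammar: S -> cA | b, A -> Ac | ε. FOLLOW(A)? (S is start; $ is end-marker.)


$ ∈ FOLLOW(S). For each A -> αBβ: add FIRST(β)\{ε} to FOLLOW(B); if β nullable, add FOLLOW(A).
FOLLOW(A) = {$, c}


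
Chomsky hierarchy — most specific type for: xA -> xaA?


LHS has context (more than one symbol) and |LHS| ≤ |RHS|
Classification: Type 1 (Context-Sensitive)


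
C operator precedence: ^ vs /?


'/' is multiplicative (level 10); '^' is bitwise XOR (level 4)
Higher level binds tighter
'/' has higher precedence than '^'


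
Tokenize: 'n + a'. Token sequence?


Scan left to right, longest-match per lexeme
Tokens: ID(n), OP(+), ID(a)


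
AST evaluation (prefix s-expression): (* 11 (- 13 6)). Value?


Evaluate inner: (- 13 6) = 7
Evaluate root: (* 11 7) = 77
Result: 77


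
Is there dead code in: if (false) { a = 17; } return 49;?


condition is constant false, so the whole block is unreachable
Dead: 'if (false) { a = 17; }'


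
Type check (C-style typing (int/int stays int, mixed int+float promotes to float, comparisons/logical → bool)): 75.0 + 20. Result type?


Operand types: float + int
Rule: mixed int/float promotes to float; int/int stays int
Result type: float


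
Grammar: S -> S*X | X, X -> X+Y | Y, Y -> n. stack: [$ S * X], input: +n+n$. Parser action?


'+' can extend X; shift to build X -> X+Y
Action: shift


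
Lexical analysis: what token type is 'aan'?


Pattern: letter/underscore followed by alphanumerics, not a keyword
Type: IDENTIFIER


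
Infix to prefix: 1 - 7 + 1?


left-to-right (same/higher precedence on left): tree is (+ (- 1 7) 1)
Prefix: + - 1 7 1


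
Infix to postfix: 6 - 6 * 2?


* has higher precedence, evaluate 6*2 first
Postfix: 6 6 2 * -


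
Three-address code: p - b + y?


Break into single-operator statements:
t1 = p - b
t2 = t1 + y


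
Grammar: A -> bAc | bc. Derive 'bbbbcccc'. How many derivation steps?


Derivation: A => bAc => bbAcc => bbbAccc => bbbbcccc
Steps: 4


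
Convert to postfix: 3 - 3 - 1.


Left to right (same or higher precedence on left)
Postfix: 3 3 - 1 -


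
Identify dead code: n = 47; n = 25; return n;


first assignment to n is overwritten before any read
Dead: 'n = 47'


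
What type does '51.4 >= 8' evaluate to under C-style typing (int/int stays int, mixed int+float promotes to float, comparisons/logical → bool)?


Operand types: float >= int
Rule: comparison yields bool
Result type: bool


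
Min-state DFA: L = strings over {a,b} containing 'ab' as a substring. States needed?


KMP-style automaton: 2 progress states + 1 absorbing accept = 3
Minimal DFA: 3 states


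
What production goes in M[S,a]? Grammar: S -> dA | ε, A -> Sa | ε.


For [S, a]: ε is nullable and 'a' ∈ FOLLOW(S)
Entry: S -> ε


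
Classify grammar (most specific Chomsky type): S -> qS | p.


Right-linear: every RHS is a terminal or a terminal followed by one nonterminal
Classification: Type 3 (Regular)


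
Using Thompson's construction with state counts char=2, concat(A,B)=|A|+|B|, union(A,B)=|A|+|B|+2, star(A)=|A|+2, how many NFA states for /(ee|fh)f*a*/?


Syntax tree has 6 char leaf(s), 1 union(s), 2 star(s)
chars contribute 6×2 = 12; each union adds +2; each star adds +2
Total: 12 + 2 + 4 = 18 states


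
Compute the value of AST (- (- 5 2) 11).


Evaluate inner: (- 5 2) = 3
Evaluate root: (- 3 11) = -8
Result: -8


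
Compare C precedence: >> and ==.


'>>' is shift (level 8); '==' is equality (level 6)
Higher level binds tighter
'>>' has higher precedence than '=='


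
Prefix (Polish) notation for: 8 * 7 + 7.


left-to-right (same/higher precedence on left): tree is (+ (* 8 7) 7)
Prefix: + * 8 7 7


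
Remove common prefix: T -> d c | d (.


Common prefix: 'd'
Factored: T -> d T', T' -> c | (


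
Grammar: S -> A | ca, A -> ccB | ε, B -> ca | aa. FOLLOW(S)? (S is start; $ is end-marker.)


$ ∈ FOLLOW(S). For each A -> αBβ: add FIRST(β)\{ε} to FOLLOW(B); if β nullable, add FOLLOW(A).
FOLLOW(S) = {$}


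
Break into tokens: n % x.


Scan left to right, longest-match per lexeme
Tokens: ID(n), OP(%), ID(x)


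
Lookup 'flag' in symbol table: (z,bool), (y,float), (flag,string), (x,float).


Lookup 'flag' → type string


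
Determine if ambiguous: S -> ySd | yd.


balanced y^n…d^n: each string has a unique parse
Unambiguous


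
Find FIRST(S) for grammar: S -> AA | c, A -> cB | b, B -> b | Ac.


Per alternative of S: FIRST(AA) = {b, c}; FIRST(c) = {c}
FIRST(S) = {b, c}


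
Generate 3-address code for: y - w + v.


Break into single-operator statements:
t1 = y - w
t2 = t1 + v


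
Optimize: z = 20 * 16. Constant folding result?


20 * 16 = 320 at compile time
Optimized: z = 320


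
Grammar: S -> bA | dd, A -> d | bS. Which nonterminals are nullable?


A nonterminal is nullable iff some alternative derives ε (directly, or every symbol in it is nullable)
Nullable: {}


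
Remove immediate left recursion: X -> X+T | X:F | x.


Left-recursive alternatives: X+T, X:F; non-recursive: x
Introduce X': X -> xX', X' -> +TX' | :FX' | ε


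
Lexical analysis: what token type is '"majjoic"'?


Pattern: double-quoted sequence
Type: STRING_LITERAL


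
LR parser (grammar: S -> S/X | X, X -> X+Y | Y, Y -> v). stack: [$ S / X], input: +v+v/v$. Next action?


'+' can extend X; shift to build X -> X+Y
Action: shift


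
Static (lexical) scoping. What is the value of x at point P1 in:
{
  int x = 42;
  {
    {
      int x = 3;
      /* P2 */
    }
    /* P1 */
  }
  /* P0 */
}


P1's block does not declare x; resolves to the enclosing declaration at depth 0
x = 42


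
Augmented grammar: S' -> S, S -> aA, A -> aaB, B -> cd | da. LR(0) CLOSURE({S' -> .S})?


Start: S' -> .S
For each item with dot before a nonterminal B, add B -> .γ for every B-production
Closure: [S' -> .S, S -> .aA]


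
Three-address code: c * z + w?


Break into single-operator statements:
t1 = c * z
t2 = t1 + w


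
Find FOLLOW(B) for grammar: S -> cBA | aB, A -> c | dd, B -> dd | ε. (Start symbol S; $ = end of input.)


$ ∈ FOLLOW(S). For each A -> αBβ: add FIRST(β)\{ε} to FOLLOW(B); if β nullable, add FOLLOW(A).
FOLLOW(B) = {$, c, d}


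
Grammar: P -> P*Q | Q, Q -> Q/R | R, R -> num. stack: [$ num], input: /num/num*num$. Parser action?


'num' on top is the handle for R -> num
Action: reduce (R -> num)


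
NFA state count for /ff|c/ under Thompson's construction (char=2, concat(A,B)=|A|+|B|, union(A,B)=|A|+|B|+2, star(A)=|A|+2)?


Syntax tree has 3 char leaf(s), 1 union(s), 0 star(s)
chars contribute 3×2 = 6; each union adds +2; each star adds +2
Total: 6 + 2 + 0 = 8 states


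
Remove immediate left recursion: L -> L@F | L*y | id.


Left-recursive alternatives: L@F, L*y; non-recursive: id
Introduce L': L -> idL', L' -> @FL' | *yL' | ε


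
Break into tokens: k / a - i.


Scan left to right, longest-match per lexeme
Tokens: ID(k), OP(/), ID(a), OP(-), ID(i)


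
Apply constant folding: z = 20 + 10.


20 + 10 = 30 at compile time
Optimized: z = 30


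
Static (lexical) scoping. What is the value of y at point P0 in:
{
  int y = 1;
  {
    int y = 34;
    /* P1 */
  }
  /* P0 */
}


y declared in the same block as P0
y = 1


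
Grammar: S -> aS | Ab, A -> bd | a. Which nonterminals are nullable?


A nonterminal is nullable iff some alternative derives ε (directly, or every symbol in it is nullable)
Nullable: {}


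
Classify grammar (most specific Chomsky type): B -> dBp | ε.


Single nonterminal LHS, but d^n p^n is not regular
Classification: Type 2 (Context-Free)


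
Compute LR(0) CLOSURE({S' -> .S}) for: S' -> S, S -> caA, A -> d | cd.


Start: S' -> .S
For each item with dot before a nonterminal B, add B -> .γ for every B-production
Closure: [S' -> .S, S -> .caA]


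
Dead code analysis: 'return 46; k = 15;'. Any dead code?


statement follows a return and is unreachable
Dead: 'k = 15'


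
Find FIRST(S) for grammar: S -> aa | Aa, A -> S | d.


Per alternative of S: FIRST(aa) = {a}; FIRST(Aa) = {a, d}
FIRST(S) = {a, d}


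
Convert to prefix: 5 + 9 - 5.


left-to-right (same/higher precedence on left): tree is (- (+ 5 9) 5)
Prefix: - + 5 9 5


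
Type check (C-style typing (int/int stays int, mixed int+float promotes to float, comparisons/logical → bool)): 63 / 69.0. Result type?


Operand types: int / float
Rule: mixed int/float promotes to float; int/int stays int
Result type: float


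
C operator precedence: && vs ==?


'==' is equality (level 6); '&&' is logical AND (level 2)
Higher level binds tighter
'==' has higher precedence than '&&'


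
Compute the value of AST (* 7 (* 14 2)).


Evaluate inner: (* 14 2) = 28
Evaluate root: (* 7 28) = 196
Result: 196


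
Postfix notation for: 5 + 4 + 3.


Left to right (same or higher precedence on left)
Postfix: 5 4 + 3 +


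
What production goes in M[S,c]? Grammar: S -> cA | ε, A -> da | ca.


For [S, c]: 'c' ∈ FIRST(cA)
Entry: S -> cA


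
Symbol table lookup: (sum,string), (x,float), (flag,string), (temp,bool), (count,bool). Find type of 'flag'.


Lookup 'flag' → type string


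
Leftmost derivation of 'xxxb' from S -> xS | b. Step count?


Derivation: S => xS => xxS => xxxS => xxxb
Steps: 4


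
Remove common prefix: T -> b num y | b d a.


Common prefix: 'b'
Factored: T -> b T', T' -> num y | d a


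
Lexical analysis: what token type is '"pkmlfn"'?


Pattern: double-quoted sequence
Type: STRING_LITERAL


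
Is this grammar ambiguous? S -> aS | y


right-linear, alternatives start with distinct terminals 'a' vs 'y': unique leftmost derivation
Unambiguous


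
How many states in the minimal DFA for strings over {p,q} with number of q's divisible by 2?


Track (count of q) mod 2: states 0..1, accept at 0
Minimal DFA: 2 states


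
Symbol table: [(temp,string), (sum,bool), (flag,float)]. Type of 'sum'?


Lookup 'sum' → type bool


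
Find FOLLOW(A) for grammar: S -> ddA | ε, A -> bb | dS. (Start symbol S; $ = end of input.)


$ ∈ FOLLOW(S). For each A -> αBβ: add FIRST(β)\{ε} to FOLLOW(B); if β nullable, add FOLLOW(A).
FOLLOW(A) = {$}


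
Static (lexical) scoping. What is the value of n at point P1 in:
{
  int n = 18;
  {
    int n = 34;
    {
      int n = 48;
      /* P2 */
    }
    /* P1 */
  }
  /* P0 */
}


n declared in the same block as P1
n = 34


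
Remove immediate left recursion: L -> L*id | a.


Left-recursive alternatives: L*id; non-recursive: a
Introduce L': L -> aL', L' -> *idL' | ε


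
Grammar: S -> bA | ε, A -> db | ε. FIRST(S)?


Per alternative of S: FIRST(bA) = {b}; FIRST(ε) = {ε}
FIRST(S) = {b, ε}


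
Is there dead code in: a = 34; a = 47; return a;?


first assignment to a is overwritten before any read
Dead: 'a = 34'


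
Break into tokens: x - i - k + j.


Scan left to right, longest-match per lexeme
Tokens: ID(x), OP(-), ID(i), OP(-), ID(k), OP(+), ID(j)


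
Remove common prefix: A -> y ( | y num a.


Common prefix: 'y'
Factored: A -> y A', A' -> ( | num a


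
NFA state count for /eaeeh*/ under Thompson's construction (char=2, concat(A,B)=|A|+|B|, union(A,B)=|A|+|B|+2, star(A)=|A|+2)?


Syntax tree has 5 char leaf(s), 0 union(s), 1 star(s)
chars contribute 5×2 = 10; each union adds +2; each star adds +2
Total: 10 + 0 + 2 = 12 states


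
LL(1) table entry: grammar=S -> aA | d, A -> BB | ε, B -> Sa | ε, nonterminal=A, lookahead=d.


For [A, d]: 'd' ∈ FIRST(BB)
Entry: A -> BB


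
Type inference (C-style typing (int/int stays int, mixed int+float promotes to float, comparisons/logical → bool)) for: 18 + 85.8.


Operand types: int + float
Rule: mixed int/float promotes to float; int/int stays int
Result type: float


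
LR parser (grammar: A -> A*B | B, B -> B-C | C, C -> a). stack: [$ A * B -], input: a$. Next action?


no handle; shift 'a'
Action: shift


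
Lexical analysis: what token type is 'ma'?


Pattern: letter/underscore followed by alphanumerics, not a keyword
Type: IDENTIFIER


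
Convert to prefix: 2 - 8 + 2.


left-to-right (same/higher precedence on left): tree is (+ (- 2 8) 2)
Prefix: + - 2 8 2


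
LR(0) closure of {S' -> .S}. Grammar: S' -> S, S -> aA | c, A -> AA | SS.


Start: S' -> .S
For each item with dot before a nonterminal B, add B -> .γ for every B-production
Closure: [S' -> .S, S -> .aA, S -> .c]


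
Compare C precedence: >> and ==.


'>>' is shift (level 8); '==' is equality (level 6)
Higher level binds tighter
'>>' has higher precedence than '=='


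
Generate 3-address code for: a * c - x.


Break into single-operator statements:
t1 = a * c
t2 = t1 - x


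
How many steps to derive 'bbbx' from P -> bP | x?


Derivation: P => bP => bbP => bbbP => bbbx
Steps: 4


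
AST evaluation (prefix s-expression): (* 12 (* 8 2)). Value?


Evaluate inner: (* 8 2) = 16
Evaluate root: (* 12 16) = 192
Result: 192


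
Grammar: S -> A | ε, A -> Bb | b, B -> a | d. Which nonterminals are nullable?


A nonterminal is nullable iff some alternative derives ε (directly, or every symbol in it is nullable)
Nullable: {S}


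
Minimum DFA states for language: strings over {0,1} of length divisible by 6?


Track length mod 6: states 0..5, accept at 0
Minimal DFA: 6 states


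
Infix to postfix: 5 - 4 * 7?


* has higher precedence, evaluate 4*7 first
Postfix: 5 4 7 * -


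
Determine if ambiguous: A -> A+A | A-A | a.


'a+a-a' has two parse trees (no precedence encoded between + and -)
Ambiguous


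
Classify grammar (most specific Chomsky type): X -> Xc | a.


Left-linear: every RHS is a terminal or one nonterminal followed by a terminal
Classification: Type 3 (Regular)


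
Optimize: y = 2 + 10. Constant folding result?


2 + 10 = 12 at compile time
Optimized: y = 12


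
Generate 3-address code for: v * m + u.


Break into single-operator statements:
t1 = v * m
t2 = t1 + u


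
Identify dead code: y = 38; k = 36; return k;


y is assigned but never read
Dead: 'y = 38'


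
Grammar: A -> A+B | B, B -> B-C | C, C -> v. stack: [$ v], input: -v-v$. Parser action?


'v' on top is the handle for C -> v
Action: reduce (C -> v)


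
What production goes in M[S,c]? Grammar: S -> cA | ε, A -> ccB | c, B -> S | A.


For [S, c]: 'c' ∈ FIRST(cA)
Entry: S -> cA


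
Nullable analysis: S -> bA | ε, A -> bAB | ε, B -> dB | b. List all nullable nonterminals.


A nonterminal is nullable iff some alternative derives ε (directly, or every symbol in it is nullable)
Nullable: {A, S}


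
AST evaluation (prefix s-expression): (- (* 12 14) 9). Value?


Evaluate inner: (* 12 14) = 168
Evaluate root: (- 168 9) = 159
Result: 159


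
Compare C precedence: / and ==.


'/' is multiplicative (level 10); '==' is equality (level 6)
Higher level binds tighter
'/' has higher precedence than '=='


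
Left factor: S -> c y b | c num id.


Common prefix: 'c'
Factored: S -> c S', S' -> y b | num id


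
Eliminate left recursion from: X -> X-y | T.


Left-recursive alternatives: X-y; non-recursive: T
Introduce X': X -> TX', X' -> -yX' | ε


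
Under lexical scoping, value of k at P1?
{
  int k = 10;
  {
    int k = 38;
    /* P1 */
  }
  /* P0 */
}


k declared in the same block as P1
k = 38


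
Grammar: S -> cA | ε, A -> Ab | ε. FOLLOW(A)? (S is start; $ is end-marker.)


$ ∈ FOLLOW(S). For each A -> αBβ: add FIRST(β)\{ε} to FOLLOW(B); if β nullable, add FOLLOW(A).
FOLLOW(A) = {$, b}


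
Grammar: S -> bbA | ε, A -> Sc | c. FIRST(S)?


Per alternative of S: FIRST(bbA) = {b}; FIRST(ε) = {ε}
FIRST(S) = {b, ε}


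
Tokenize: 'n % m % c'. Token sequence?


Scan left to right, longest-match per lexeme
Tokens: ID(n), OP(%), ID(m), OP(%), ID(c)


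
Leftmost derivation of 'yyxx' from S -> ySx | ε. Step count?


Derivation: S => ySx => yySxx => yyxx
Steps: 3


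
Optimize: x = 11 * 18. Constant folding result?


11 * 18 = 198 at compile time
Optimized: x = 198


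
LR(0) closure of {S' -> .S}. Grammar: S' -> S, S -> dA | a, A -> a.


Start: S' -> .S
For each item with dot before a nonterminal B, add B -> .γ for every B-production
Closure: [S' -> .S, S -> .dA, S -> .a]


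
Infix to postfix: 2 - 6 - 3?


Left to right (same or higher precedence on left)
Postfix: 2 6 - 3 -


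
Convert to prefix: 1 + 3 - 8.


left-to-right (same/higher precedence on left): tree is (- (+ 1 3) 8)
Prefix: - + 1 3 8


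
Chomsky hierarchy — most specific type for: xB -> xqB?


LHS has context (more than one symbol) and |LHS| ≤ |RHS|
Classification: Type 1 (Context-Sensitive)


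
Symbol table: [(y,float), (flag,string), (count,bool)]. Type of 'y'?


Lookup 'y' → type float


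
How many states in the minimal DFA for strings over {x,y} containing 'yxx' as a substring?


KMP-style automaton: 3 progress states + 1 absorbing accept = 4
Minimal DFA: 4 states


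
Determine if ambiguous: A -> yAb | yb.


balanced y^n…b^n: each string has a unique parse
Unambiguous


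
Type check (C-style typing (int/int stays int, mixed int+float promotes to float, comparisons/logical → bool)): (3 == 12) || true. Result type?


Operand types: bool || bool
Rule: logical operators take bool operands and yield bool
Result type: bool


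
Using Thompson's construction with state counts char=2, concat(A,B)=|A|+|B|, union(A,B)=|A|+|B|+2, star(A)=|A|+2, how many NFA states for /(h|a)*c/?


Syntax tree has 3 char leaf(s), 1 union(s), 1 star(s)
chars contribute 3×2 = 6; each union adds +2; each star adds +2
Total: 6 + 2 + 2 = 10 states


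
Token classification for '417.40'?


Pattern: digits with a decimal point
Type: FLOAT_LITERAL


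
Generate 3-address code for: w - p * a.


Break into single-operator statements:
t1 = p * a
t2 = w - t1


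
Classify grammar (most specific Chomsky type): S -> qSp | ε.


Single nonterminal LHS, but q^n p^n is not regular
Classification: Type 2 (Context-Free)


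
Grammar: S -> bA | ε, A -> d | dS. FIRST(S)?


Per alternative of S: FIRST(bA) = {b}; FIRST(ε) = {ε}
FIRST(S) = {b, ε}


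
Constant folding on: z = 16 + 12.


16 + 12 = 28 at compile time
Optimized: z = 28


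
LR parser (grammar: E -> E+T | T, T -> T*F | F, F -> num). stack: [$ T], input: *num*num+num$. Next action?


shift '*' to continue T -> T*F
Action: shift


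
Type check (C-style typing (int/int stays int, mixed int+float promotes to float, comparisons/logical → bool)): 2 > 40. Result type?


Operand types: int > int
Rule: comparison yields bool
Result type: bool


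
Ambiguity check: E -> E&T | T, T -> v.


precedence layered via separate nonterminal T: deterministic
Unambiguous


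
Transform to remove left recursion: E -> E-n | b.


Left-recursive alternatives: E-n; non-recursive: b
Introduce E': E -> bE', E' -> -nE' | ε


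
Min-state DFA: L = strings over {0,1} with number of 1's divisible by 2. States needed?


Track (count of 1) mod 2: states 0..1, accept at 0
Minimal DFA: 2 states


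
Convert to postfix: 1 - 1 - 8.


Left to right (same or higher precedence on left)
Postfix: 1 1 - 8 -


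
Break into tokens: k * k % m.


Scan left to right, longest-match per lexeme
Tokens: ID(k), OP(*), ID(k), OP(%), ID(m)


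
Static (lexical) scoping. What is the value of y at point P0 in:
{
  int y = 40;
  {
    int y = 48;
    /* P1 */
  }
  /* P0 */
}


y declared in the same block as P0
y = 40


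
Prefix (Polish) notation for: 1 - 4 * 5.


'*' binds tighter: tree is (- 1 (* 4 5))
Prefix: - 1 * 4 5
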